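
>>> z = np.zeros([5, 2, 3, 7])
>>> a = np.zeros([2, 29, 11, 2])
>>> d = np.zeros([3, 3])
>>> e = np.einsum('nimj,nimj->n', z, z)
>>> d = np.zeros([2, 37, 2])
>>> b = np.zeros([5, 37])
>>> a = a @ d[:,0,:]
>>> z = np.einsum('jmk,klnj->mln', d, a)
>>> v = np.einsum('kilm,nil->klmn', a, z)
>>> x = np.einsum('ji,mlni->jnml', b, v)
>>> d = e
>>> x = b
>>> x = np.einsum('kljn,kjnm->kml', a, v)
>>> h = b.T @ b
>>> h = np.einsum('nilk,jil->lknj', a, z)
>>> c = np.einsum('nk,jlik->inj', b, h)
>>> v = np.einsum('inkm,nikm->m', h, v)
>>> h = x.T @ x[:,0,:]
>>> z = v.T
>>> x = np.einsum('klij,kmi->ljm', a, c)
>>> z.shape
(37,)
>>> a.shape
(2, 29, 11, 2)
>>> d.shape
(5,)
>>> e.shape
(5,)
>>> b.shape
(5, 37)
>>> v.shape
(37,)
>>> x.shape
(29, 2, 5)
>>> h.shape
(29, 37, 29)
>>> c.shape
(2, 5, 11)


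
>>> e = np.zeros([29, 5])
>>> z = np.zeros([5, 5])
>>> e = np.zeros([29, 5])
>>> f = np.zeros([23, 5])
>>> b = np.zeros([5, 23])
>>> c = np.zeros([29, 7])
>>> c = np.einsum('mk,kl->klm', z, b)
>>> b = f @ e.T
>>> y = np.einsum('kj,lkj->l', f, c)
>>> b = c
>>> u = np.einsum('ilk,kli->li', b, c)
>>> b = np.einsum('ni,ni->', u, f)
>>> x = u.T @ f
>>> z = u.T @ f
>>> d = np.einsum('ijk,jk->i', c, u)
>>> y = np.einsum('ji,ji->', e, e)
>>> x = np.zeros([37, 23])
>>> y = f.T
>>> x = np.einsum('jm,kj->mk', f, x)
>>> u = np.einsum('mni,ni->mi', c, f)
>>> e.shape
(29, 5)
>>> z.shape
(5, 5)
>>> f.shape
(23, 5)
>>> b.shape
()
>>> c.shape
(5, 23, 5)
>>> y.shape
(5, 23)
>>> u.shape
(5, 5)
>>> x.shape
(5, 37)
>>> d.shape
(5,)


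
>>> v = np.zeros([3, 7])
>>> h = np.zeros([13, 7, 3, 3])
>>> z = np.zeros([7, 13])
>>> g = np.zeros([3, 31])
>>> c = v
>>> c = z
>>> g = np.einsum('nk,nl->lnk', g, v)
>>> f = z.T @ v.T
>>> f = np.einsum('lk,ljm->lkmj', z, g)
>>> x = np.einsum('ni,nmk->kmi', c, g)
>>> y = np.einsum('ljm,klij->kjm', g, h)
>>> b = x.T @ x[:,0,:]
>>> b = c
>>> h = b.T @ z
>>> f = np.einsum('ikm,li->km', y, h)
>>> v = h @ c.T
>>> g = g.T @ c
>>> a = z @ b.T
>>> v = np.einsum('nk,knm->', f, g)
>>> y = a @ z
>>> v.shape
()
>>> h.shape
(13, 13)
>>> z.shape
(7, 13)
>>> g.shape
(31, 3, 13)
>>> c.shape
(7, 13)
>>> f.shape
(3, 31)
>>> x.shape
(31, 3, 13)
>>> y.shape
(7, 13)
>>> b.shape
(7, 13)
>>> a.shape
(7, 7)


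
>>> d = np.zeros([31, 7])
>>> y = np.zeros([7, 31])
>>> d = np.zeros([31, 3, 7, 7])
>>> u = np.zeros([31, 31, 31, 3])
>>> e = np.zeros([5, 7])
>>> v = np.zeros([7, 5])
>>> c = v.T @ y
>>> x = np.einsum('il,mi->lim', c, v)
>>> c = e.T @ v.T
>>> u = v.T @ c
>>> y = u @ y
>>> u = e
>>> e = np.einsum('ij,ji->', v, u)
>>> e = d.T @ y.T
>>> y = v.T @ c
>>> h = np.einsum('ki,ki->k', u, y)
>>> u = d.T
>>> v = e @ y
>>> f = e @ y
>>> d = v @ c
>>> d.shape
(7, 7, 3, 7)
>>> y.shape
(5, 7)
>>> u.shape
(7, 7, 3, 31)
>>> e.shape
(7, 7, 3, 5)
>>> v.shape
(7, 7, 3, 7)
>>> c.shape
(7, 7)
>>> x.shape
(31, 5, 7)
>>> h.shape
(5,)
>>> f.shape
(7, 7, 3, 7)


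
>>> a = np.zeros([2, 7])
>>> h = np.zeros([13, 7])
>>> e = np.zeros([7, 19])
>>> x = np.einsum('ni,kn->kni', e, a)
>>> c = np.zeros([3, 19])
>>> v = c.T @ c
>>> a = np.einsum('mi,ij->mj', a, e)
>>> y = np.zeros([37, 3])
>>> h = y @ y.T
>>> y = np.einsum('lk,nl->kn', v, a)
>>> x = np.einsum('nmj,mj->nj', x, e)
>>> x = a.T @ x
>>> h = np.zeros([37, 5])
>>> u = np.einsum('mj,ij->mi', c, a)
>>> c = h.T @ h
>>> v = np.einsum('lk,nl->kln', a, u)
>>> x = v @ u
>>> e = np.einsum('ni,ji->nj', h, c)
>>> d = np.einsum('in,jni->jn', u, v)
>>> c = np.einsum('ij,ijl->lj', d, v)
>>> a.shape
(2, 19)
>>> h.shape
(37, 5)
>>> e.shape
(37, 5)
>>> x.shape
(19, 2, 2)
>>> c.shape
(3, 2)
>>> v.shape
(19, 2, 3)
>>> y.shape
(19, 2)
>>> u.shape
(3, 2)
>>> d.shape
(19, 2)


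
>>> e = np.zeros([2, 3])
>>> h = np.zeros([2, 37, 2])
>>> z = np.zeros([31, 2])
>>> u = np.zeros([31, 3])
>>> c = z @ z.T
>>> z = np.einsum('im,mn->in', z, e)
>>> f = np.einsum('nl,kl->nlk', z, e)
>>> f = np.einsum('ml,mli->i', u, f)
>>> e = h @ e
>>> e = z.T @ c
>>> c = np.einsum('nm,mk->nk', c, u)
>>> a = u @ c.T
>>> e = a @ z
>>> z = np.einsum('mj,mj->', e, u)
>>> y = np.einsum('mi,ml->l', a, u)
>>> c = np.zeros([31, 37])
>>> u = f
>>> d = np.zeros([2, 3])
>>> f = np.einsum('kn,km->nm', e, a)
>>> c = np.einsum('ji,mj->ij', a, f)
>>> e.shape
(31, 3)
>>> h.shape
(2, 37, 2)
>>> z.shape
()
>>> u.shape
(2,)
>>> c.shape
(31, 31)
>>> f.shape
(3, 31)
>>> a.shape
(31, 31)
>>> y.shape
(3,)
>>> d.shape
(2, 3)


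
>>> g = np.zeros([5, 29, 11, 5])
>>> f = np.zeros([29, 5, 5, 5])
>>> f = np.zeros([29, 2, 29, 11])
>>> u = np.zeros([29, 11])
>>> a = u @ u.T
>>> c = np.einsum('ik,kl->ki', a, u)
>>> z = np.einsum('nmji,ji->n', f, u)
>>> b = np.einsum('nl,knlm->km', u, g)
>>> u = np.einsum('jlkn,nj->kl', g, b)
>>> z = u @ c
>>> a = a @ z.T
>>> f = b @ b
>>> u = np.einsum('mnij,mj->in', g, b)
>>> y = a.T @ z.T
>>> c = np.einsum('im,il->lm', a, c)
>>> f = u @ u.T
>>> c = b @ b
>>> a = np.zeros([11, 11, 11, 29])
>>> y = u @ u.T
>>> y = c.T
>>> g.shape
(5, 29, 11, 5)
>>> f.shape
(11, 11)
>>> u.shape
(11, 29)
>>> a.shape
(11, 11, 11, 29)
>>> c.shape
(5, 5)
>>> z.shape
(11, 29)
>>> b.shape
(5, 5)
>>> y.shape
(5, 5)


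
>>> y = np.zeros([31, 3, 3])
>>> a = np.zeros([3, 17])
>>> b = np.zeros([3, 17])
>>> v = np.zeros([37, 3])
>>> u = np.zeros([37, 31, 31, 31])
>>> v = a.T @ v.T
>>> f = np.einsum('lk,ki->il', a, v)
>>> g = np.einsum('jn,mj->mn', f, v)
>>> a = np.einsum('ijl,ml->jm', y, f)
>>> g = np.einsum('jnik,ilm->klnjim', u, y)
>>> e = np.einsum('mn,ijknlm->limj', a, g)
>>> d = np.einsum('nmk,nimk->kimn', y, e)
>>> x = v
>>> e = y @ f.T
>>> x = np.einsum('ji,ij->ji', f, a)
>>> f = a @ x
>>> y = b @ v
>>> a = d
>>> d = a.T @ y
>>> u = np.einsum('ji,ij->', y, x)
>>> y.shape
(3, 37)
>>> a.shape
(3, 31, 3, 31)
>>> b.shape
(3, 17)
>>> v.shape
(17, 37)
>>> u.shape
()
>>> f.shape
(3, 3)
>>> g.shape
(31, 3, 31, 37, 31, 3)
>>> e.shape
(31, 3, 37)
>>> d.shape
(31, 3, 31, 37)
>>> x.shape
(37, 3)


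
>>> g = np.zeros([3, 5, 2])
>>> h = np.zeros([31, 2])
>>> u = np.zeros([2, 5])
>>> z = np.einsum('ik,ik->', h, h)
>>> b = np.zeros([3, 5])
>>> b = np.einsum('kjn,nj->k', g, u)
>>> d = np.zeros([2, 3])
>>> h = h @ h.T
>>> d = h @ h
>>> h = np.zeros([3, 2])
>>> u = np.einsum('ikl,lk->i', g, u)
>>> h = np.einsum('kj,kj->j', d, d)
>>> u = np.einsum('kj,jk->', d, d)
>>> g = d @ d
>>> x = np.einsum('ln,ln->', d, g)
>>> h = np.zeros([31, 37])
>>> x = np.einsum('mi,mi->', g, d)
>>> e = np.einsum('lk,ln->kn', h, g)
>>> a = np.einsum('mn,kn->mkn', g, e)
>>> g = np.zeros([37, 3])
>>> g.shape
(37, 3)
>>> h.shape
(31, 37)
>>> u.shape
()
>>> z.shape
()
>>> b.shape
(3,)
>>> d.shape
(31, 31)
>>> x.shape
()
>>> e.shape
(37, 31)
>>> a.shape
(31, 37, 31)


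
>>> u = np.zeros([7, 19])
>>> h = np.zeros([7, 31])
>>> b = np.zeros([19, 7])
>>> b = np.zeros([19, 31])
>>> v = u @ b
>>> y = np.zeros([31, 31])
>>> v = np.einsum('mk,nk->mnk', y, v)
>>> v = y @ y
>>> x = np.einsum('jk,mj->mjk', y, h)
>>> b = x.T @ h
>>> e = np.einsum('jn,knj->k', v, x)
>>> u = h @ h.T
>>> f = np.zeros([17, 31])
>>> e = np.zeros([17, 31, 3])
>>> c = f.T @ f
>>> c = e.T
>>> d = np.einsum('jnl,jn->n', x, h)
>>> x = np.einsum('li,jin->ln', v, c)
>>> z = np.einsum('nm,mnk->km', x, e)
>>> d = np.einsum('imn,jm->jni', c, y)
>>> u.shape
(7, 7)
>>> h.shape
(7, 31)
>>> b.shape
(31, 31, 31)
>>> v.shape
(31, 31)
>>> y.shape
(31, 31)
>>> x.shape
(31, 17)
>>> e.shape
(17, 31, 3)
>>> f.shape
(17, 31)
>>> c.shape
(3, 31, 17)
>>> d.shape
(31, 17, 3)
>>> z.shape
(3, 17)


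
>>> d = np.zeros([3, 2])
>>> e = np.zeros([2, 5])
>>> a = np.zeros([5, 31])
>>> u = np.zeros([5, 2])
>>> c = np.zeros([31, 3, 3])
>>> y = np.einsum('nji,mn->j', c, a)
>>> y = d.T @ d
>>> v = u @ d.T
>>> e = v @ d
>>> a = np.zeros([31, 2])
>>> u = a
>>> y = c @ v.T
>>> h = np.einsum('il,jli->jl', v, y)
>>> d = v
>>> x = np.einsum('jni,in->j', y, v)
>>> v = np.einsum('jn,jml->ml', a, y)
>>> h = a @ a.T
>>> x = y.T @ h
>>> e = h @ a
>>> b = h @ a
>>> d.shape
(5, 3)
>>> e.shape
(31, 2)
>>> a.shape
(31, 2)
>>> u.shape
(31, 2)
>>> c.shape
(31, 3, 3)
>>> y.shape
(31, 3, 5)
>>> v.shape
(3, 5)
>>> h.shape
(31, 31)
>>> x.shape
(5, 3, 31)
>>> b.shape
(31, 2)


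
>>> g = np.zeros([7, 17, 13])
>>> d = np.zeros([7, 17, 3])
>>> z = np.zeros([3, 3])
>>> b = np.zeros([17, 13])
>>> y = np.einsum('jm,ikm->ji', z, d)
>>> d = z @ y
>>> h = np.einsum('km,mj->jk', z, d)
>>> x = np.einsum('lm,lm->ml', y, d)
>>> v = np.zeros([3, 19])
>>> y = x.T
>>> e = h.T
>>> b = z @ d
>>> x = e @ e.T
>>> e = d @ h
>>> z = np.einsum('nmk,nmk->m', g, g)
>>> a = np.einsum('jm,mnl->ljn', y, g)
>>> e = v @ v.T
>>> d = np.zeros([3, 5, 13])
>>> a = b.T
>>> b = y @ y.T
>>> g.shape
(7, 17, 13)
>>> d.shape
(3, 5, 13)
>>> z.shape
(17,)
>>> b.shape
(3, 3)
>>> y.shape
(3, 7)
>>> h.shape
(7, 3)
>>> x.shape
(3, 3)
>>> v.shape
(3, 19)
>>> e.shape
(3, 3)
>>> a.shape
(7, 3)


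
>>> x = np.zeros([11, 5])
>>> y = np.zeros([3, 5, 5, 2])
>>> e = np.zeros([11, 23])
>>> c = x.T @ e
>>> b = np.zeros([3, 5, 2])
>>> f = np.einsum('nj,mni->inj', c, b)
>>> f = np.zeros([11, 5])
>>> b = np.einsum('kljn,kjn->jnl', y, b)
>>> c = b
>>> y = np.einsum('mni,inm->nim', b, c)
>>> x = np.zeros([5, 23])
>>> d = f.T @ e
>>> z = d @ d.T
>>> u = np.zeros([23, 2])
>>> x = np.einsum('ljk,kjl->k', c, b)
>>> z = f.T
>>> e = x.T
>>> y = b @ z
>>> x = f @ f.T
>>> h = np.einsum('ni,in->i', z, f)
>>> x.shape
(11, 11)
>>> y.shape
(5, 2, 11)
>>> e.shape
(5,)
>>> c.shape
(5, 2, 5)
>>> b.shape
(5, 2, 5)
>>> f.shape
(11, 5)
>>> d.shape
(5, 23)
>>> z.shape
(5, 11)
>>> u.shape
(23, 2)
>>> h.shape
(11,)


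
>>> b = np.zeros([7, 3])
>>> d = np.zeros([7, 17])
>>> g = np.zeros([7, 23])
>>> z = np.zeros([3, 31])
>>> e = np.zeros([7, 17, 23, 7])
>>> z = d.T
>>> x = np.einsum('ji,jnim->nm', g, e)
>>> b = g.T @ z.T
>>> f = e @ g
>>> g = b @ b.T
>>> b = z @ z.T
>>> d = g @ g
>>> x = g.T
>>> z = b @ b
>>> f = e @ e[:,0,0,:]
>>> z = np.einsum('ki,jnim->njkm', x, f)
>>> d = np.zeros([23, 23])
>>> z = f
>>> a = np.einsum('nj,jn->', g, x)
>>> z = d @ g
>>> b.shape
(17, 17)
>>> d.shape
(23, 23)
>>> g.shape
(23, 23)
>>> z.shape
(23, 23)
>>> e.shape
(7, 17, 23, 7)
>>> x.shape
(23, 23)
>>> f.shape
(7, 17, 23, 7)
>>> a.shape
()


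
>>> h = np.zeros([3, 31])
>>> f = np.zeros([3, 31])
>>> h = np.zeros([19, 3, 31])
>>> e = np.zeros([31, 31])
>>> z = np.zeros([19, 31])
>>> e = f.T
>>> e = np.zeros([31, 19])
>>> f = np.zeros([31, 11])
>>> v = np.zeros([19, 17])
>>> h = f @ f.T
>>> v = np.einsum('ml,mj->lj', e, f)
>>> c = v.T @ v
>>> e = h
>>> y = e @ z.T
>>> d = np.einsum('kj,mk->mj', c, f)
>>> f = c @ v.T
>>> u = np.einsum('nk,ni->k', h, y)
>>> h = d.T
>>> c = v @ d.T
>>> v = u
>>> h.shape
(11, 31)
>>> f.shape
(11, 19)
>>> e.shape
(31, 31)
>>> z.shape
(19, 31)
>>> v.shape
(31,)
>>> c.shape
(19, 31)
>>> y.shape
(31, 19)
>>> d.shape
(31, 11)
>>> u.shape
(31,)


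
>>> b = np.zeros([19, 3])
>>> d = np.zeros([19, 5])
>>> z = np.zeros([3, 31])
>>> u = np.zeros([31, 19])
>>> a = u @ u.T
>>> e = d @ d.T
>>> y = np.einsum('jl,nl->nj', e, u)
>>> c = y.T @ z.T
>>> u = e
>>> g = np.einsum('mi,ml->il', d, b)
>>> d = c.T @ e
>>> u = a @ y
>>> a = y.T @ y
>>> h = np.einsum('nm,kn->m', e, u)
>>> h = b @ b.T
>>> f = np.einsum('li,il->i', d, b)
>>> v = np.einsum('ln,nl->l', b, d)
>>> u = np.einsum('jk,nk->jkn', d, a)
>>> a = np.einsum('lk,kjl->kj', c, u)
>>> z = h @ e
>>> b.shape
(19, 3)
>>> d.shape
(3, 19)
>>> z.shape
(19, 19)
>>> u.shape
(3, 19, 19)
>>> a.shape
(3, 19)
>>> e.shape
(19, 19)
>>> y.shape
(31, 19)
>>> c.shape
(19, 3)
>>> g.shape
(5, 3)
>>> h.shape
(19, 19)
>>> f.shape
(19,)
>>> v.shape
(19,)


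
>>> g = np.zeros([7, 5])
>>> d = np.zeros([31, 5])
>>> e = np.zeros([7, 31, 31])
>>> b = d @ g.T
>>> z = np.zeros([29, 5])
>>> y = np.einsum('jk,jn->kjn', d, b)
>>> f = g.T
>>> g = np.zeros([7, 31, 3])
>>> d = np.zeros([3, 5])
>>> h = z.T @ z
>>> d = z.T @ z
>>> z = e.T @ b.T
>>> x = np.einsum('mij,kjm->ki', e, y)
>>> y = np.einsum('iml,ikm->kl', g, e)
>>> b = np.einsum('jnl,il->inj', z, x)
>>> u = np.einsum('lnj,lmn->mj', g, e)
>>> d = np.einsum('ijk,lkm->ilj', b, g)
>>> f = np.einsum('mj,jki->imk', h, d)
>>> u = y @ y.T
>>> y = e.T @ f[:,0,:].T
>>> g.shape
(7, 31, 3)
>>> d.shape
(5, 7, 31)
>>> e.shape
(7, 31, 31)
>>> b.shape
(5, 31, 31)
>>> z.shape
(31, 31, 31)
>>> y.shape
(31, 31, 31)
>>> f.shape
(31, 5, 7)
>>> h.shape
(5, 5)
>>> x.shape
(5, 31)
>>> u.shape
(31, 31)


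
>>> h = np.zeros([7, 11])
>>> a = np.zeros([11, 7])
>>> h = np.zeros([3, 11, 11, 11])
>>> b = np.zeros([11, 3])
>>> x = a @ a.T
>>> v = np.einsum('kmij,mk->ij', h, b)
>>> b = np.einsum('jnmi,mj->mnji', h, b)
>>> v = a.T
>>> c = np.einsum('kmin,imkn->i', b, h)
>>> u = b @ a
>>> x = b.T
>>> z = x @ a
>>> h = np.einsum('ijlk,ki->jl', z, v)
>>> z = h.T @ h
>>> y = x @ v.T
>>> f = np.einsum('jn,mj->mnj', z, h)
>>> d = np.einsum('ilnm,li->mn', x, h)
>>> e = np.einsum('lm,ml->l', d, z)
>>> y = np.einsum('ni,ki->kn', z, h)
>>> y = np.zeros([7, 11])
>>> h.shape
(3, 11)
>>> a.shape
(11, 7)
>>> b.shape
(11, 11, 3, 11)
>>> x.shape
(11, 3, 11, 11)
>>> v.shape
(7, 11)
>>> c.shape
(3,)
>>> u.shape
(11, 11, 3, 7)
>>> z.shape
(11, 11)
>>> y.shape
(7, 11)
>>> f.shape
(3, 11, 11)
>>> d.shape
(11, 11)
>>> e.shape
(11,)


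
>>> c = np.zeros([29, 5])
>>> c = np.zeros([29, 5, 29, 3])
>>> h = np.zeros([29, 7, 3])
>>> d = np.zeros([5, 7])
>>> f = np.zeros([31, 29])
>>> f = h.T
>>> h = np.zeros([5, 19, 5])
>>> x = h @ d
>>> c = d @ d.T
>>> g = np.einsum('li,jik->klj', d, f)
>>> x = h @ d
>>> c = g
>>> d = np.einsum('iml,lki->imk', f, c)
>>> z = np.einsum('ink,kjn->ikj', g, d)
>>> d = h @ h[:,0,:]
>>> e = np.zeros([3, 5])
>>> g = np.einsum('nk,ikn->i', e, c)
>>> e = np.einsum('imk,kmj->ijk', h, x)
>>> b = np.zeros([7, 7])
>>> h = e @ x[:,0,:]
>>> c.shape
(29, 5, 3)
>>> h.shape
(5, 7, 7)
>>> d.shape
(5, 19, 5)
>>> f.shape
(3, 7, 29)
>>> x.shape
(5, 19, 7)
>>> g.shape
(29,)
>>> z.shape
(29, 3, 7)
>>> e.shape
(5, 7, 5)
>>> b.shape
(7, 7)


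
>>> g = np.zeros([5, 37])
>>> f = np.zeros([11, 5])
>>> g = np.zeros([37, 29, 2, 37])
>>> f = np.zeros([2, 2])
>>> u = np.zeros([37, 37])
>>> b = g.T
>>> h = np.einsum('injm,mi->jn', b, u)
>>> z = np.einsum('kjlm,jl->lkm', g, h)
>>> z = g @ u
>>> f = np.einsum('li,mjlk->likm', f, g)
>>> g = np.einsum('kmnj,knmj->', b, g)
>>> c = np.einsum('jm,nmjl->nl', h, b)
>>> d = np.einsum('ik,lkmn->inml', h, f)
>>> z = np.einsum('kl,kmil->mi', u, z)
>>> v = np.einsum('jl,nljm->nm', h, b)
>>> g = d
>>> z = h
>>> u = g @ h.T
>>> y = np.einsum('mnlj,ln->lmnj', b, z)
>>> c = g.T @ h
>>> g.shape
(29, 37, 37, 2)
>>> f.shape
(2, 2, 37, 37)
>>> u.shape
(29, 37, 37, 29)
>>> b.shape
(37, 2, 29, 37)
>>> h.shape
(29, 2)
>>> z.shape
(29, 2)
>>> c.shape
(2, 37, 37, 2)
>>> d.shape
(29, 37, 37, 2)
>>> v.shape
(37, 37)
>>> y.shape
(29, 37, 2, 37)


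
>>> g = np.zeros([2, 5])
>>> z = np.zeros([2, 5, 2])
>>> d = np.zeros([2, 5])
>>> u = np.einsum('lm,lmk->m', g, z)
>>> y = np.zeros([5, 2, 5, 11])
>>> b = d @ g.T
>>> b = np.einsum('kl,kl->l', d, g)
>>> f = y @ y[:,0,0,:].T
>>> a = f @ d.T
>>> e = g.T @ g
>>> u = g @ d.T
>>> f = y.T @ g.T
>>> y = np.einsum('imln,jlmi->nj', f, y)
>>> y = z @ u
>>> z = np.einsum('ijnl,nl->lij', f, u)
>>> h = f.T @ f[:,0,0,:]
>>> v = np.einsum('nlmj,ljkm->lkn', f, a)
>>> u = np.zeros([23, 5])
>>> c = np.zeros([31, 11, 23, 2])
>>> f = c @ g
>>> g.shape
(2, 5)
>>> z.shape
(2, 11, 5)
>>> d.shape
(2, 5)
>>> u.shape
(23, 5)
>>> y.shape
(2, 5, 2)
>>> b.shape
(5,)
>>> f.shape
(31, 11, 23, 5)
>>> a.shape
(5, 2, 5, 2)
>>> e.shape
(5, 5)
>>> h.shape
(2, 2, 5, 2)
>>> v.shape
(5, 5, 11)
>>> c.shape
(31, 11, 23, 2)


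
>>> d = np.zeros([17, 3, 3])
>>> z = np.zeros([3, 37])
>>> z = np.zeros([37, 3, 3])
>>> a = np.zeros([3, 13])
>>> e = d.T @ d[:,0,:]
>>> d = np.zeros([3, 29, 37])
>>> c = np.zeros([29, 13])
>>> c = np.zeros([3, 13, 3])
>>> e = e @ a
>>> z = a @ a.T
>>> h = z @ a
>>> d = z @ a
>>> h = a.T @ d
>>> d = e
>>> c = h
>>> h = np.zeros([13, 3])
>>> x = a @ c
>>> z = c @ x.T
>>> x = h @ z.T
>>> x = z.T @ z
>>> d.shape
(3, 3, 13)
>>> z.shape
(13, 3)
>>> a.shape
(3, 13)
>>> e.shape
(3, 3, 13)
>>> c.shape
(13, 13)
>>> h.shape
(13, 3)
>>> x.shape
(3, 3)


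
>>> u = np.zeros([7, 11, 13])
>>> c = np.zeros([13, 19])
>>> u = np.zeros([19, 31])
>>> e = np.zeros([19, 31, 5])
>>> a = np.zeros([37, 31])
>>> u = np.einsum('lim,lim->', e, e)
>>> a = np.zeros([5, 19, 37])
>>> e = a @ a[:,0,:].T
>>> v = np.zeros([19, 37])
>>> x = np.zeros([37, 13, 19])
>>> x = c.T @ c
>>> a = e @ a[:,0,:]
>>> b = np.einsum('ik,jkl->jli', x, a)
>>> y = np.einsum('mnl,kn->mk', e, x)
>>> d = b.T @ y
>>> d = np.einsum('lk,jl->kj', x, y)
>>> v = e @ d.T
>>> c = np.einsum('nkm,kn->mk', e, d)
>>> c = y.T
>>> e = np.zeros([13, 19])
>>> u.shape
()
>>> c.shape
(19, 5)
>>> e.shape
(13, 19)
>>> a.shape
(5, 19, 37)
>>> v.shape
(5, 19, 19)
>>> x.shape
(19, 19)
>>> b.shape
(5, 37, 19)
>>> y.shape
(5, 19)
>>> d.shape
(19, 5)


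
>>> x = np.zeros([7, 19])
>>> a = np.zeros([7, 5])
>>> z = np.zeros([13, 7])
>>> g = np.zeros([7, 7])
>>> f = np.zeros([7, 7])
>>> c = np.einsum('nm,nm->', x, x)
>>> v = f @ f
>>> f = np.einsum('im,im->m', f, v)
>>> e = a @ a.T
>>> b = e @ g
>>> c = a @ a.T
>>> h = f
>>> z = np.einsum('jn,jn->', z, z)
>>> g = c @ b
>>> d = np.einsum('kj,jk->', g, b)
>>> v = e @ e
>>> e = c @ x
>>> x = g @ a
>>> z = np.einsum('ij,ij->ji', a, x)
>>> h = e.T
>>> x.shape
(7, 5)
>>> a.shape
(7, 5)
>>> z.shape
(5, 7)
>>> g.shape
(7, 7)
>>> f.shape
(7,)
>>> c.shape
(7, 7)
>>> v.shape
(7, 7)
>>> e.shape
(7, 19)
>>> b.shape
(7, 7)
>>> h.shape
(19, 7)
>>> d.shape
()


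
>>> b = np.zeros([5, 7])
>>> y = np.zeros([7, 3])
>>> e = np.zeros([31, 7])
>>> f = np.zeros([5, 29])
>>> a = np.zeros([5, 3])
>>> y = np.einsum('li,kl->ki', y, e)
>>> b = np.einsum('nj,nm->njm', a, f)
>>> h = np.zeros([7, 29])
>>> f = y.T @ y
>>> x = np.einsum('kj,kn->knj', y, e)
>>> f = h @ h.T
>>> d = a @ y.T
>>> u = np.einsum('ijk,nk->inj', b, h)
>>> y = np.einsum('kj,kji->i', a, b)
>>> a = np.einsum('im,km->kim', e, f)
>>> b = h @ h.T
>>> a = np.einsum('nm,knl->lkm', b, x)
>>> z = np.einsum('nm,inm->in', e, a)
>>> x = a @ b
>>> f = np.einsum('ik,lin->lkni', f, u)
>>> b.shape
(7, 7)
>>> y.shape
(29,)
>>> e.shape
(31, 7)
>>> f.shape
(5, 7, 3, 7)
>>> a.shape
(3, 31, 7)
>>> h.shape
(7, 29)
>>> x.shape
(3, 31, 7)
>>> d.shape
(5, 31)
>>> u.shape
(5, 7, 3)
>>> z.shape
(3, 31)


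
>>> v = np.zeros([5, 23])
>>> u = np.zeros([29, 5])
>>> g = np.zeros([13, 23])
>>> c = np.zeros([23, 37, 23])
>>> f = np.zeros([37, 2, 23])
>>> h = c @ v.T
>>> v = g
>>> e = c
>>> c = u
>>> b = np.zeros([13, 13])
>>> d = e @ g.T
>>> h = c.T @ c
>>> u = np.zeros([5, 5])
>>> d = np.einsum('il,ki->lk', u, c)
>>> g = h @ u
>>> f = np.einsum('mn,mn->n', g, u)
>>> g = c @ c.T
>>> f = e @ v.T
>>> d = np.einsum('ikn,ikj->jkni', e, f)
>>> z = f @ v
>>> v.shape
(13, 23)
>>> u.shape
(5, 5)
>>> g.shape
(29, 29)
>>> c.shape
(29, 5)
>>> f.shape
(23, 37, 13)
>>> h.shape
(5, 5)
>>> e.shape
(23, 37, 23)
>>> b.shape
(13, 13)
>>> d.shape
(13, 37, 23, 23)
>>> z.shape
(23, 37, 23)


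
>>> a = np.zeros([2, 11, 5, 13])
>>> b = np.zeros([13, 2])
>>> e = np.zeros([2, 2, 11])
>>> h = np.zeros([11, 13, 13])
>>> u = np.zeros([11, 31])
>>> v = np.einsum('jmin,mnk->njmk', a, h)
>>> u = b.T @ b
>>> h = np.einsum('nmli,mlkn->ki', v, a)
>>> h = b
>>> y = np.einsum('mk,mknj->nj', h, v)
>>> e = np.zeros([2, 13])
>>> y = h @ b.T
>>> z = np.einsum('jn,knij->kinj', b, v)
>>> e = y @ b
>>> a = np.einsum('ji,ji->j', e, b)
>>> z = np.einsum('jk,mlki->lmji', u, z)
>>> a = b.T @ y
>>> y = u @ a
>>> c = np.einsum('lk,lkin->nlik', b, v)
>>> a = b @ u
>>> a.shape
(13, 2)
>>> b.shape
(13, 2)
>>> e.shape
(13, 2)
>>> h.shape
(13, 2)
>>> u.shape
(2, 2)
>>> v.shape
(13, 2, 11, 13)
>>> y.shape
(2, 13)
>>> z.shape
(11, 13, 2, 13)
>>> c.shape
(13, 13, 11, 2)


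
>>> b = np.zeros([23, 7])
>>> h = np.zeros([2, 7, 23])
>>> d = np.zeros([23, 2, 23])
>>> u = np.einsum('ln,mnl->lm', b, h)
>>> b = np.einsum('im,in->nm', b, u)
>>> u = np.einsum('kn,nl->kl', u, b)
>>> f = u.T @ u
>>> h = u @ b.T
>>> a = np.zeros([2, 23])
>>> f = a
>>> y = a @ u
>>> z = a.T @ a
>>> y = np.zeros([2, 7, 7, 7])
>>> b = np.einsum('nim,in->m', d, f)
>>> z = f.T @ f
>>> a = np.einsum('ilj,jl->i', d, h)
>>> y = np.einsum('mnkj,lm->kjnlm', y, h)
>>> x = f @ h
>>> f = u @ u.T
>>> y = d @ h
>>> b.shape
(23,)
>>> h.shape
(23, 2)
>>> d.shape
(23, 2, 23)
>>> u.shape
(23, 7)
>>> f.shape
(23, 23)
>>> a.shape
(23,)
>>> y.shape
(23, 2, 2)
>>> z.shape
(23, 23)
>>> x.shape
(2, 2)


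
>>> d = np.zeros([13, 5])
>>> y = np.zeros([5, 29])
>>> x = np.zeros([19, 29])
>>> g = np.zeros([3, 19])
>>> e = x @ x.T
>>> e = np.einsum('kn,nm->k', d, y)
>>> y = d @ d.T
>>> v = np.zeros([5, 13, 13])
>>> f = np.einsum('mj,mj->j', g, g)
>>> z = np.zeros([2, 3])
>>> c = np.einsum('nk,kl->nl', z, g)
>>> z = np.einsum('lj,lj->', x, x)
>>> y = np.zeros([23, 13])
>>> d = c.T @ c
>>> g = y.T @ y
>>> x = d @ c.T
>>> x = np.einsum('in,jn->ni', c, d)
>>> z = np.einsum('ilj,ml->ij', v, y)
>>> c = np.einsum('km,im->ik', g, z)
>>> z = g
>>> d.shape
(19, 19)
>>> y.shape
(23, 13)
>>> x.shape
(19, 2)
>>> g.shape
(13, 13)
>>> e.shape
(13,)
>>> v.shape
(5, 13, 13)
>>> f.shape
(19,)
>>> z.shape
(13, 13)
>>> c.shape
(5, 13)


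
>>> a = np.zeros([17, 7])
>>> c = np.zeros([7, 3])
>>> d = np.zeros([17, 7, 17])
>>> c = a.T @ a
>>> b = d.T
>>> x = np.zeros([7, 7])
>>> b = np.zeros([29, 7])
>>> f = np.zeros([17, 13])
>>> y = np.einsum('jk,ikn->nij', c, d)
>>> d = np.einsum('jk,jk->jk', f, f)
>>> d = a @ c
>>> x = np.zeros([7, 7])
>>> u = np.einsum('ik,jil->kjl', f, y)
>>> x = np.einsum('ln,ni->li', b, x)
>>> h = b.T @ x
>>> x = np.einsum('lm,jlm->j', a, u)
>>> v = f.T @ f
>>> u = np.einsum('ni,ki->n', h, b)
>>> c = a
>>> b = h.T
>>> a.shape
(17, 7)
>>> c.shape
(17, 7)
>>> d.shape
(17, 7)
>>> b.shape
(7, 7)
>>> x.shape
(13,)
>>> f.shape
(17, 13)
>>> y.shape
(17, 17, 7)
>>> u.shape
(7,)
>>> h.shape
(7, 7)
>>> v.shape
(13, 13)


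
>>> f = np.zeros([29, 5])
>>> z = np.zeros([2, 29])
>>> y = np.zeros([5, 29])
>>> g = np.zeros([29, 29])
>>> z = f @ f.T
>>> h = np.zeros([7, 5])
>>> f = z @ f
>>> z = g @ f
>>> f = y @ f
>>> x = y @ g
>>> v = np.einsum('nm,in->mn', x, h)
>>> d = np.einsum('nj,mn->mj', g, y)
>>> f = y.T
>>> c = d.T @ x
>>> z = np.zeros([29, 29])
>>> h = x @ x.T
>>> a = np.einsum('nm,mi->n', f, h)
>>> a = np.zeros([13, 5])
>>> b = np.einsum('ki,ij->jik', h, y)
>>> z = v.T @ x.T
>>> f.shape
(29, 5)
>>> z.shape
(5, 5)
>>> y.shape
(5, 29)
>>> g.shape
(29, 29)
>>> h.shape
(5, 5)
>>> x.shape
(5, 29)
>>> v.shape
(29, 5)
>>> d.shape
(5, 29)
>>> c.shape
(29, 29)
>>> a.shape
(13, 5)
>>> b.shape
(29, 5, 5)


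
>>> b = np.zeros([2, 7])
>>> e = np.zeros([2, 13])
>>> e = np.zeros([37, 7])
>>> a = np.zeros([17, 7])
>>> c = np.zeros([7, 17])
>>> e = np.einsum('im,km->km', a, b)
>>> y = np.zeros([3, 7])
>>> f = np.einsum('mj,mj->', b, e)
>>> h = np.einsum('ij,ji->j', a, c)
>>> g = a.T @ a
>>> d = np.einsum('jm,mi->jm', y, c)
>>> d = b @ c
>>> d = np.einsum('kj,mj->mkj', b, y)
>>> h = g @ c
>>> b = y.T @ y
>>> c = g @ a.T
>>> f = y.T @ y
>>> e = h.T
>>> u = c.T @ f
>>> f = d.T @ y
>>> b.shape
(7, 7)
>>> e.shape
(17, 7)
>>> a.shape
(17, 7)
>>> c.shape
(7, 17)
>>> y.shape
(3, 7)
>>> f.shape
(7, 2, 7)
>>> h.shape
(7, 17)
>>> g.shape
(7, 7)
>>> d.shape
(3, 2, 7)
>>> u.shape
(17, 7)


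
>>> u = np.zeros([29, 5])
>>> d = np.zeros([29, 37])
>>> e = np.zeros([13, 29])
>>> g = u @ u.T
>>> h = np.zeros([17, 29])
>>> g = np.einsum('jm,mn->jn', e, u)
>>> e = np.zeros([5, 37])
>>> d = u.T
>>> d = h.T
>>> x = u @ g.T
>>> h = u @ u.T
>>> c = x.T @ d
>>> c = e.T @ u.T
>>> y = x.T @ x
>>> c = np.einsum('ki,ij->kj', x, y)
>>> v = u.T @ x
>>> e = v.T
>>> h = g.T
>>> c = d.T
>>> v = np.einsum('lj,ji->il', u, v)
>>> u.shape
(29, 5)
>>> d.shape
(29, 17)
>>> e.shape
(13, 5)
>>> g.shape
(13, 5)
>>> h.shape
(5, 13)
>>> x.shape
(29, 13)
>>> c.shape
(17, 29)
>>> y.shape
(13, 13)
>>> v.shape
(13, 29)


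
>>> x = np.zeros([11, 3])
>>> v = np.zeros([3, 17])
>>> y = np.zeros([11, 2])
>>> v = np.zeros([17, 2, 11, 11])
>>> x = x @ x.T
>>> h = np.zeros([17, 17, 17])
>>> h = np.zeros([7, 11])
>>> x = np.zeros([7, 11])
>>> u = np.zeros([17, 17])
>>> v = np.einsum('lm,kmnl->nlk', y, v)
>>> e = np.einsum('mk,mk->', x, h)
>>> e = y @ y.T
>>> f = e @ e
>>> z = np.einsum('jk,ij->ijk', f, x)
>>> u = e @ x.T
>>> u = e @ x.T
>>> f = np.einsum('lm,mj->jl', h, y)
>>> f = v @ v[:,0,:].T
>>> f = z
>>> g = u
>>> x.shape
(7, 11)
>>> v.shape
(11, 11, 17)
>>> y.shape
(11, 2)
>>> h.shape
(7, 11)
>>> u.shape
(11, 7)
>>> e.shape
(11, 11)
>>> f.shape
(7, 11, 11)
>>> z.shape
(7, 11, 11)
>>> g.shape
(11, 7)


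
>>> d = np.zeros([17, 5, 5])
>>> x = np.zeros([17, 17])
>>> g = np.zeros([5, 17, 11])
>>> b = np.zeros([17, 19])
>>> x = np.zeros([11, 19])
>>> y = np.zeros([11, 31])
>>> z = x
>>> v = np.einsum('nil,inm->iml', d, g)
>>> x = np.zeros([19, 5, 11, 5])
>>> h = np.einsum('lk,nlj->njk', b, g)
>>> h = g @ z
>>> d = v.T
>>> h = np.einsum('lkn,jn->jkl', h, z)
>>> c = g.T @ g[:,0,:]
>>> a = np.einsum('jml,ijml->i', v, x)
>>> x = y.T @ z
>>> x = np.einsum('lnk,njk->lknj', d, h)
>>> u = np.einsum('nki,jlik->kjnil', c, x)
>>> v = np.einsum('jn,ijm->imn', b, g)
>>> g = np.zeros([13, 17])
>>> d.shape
(5, 11, 5)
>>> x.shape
(5, 5, 11, 17)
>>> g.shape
(13, 17)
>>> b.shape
(17, 19)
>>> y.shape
(11, 31)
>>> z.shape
(11, 19)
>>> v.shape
(5, 11, 19)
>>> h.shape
(11, 17, 5)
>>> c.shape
(11, 17, 11)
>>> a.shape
(19,)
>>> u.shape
(17, 5, 11, 11, 5)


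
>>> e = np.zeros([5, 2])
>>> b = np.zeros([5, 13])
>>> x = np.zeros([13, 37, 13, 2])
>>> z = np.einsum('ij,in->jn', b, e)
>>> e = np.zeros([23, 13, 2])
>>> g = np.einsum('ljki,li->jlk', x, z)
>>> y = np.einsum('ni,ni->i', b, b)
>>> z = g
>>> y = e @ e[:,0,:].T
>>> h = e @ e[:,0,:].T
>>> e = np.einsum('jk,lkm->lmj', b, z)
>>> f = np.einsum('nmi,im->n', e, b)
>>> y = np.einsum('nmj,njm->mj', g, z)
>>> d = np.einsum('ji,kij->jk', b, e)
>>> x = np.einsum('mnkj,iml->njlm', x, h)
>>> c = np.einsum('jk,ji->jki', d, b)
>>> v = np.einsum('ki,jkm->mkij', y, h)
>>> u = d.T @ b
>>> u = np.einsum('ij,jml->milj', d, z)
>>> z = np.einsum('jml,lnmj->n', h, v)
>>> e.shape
(37, 13, 5)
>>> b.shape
(5, 13)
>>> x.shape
(37, 2, 23, 13)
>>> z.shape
(13,)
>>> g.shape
(37, 13, 13)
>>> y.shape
(13, 13)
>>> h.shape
(23, 13, 23)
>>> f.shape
(37,)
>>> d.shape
(5, 37)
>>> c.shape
(5, 37, 13)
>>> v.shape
(23, 13, 13, 23)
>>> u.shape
(13, 5, 13, 37)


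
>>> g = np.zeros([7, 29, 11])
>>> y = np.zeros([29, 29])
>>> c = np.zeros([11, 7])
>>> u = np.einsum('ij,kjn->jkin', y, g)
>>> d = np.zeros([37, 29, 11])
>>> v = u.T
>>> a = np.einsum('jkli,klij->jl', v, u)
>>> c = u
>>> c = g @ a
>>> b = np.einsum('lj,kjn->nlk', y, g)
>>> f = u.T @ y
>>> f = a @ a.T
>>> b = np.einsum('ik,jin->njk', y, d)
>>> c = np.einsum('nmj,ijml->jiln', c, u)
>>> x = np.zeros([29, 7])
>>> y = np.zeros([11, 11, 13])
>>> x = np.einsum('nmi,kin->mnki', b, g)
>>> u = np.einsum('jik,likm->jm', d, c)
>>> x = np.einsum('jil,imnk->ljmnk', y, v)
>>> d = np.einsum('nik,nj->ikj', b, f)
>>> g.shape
(7, 29, 11)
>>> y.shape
(11, 11, 13)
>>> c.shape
(7, 29, 11, 7)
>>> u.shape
(37, 7)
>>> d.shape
(37, 29, 11)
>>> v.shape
(11, 29, 7, 29)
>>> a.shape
(11, 7)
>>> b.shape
(11, 37, 29)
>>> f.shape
(11, 11)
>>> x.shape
(13, 11, 29, 7, 29)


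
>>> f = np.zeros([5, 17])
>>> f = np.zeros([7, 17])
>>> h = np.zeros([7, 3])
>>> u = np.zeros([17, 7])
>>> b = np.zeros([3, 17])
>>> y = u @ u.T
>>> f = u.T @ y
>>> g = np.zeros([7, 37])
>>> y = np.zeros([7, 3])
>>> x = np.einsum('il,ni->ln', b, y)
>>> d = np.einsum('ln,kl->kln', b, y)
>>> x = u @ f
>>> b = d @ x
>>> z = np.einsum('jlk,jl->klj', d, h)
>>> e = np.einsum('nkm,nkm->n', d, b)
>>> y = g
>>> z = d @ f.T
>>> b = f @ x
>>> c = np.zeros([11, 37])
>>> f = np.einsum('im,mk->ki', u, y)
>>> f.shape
(37, 17)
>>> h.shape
(7, 3)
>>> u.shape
(17, 7)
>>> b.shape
(7, 17)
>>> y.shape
(7, 37)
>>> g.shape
(7, 37)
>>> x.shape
(17, 17)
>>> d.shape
(7, 3, 17)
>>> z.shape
(7, 3, 7)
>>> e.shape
(7,)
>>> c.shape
(11, 37)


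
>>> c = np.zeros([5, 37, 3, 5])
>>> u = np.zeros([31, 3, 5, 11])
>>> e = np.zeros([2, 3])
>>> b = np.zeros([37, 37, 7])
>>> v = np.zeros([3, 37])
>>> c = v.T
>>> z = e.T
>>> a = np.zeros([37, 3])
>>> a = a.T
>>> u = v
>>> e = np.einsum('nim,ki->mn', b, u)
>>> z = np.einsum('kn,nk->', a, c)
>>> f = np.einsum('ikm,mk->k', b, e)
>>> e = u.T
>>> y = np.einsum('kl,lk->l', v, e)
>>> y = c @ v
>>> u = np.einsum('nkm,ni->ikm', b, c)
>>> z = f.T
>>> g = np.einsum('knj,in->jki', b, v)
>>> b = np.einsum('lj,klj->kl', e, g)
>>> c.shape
(37, 3)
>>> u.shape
(3, 37, 7)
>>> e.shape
(37, 3)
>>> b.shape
(7, 37)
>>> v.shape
(3, 37)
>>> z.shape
(37,)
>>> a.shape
(3, 37)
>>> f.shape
(37,)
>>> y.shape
(37, 37)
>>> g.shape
(7, 37, 3)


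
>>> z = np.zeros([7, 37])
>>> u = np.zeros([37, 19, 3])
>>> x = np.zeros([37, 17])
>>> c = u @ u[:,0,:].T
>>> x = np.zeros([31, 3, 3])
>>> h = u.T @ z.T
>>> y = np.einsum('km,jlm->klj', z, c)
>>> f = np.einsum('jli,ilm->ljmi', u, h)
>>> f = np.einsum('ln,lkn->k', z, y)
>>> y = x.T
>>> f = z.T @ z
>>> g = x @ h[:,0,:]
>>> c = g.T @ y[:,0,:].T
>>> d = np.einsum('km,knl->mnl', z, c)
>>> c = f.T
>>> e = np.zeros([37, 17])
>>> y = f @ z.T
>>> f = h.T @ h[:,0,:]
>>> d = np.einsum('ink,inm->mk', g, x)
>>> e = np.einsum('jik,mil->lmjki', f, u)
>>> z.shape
(7, 37)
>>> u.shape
(37, 19, 3)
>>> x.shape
(31, 3, 3)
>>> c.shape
(37, 37)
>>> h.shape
(3, 19, 7)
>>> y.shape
(37, 7)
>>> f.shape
(7, 19, 7)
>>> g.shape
(31, 3, 7)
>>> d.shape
(3, 7)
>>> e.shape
(3, 37, 7, 7, 19)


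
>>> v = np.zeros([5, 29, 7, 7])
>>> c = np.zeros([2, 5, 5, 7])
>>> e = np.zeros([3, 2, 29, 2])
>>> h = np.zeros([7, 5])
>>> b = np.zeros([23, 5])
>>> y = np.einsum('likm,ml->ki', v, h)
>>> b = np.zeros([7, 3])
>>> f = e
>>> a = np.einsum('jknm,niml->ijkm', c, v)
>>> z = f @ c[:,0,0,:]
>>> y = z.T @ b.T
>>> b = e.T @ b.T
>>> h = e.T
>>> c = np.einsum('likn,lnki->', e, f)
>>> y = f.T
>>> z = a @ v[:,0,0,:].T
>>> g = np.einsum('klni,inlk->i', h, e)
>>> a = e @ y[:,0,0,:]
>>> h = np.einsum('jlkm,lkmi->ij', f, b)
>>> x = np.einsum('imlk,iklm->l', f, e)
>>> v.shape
(5, 29, 7, 7)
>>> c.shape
()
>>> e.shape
(3, 2, 29, 2)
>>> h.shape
(7, 3)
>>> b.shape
(2, 29, 2, 7)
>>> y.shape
(2, 29, 2, 3)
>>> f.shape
(3, 2, 29, 2)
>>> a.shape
(3, 2, 29, 3)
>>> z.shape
(29, 2, 5, 5)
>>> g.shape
(3,)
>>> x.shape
(29,)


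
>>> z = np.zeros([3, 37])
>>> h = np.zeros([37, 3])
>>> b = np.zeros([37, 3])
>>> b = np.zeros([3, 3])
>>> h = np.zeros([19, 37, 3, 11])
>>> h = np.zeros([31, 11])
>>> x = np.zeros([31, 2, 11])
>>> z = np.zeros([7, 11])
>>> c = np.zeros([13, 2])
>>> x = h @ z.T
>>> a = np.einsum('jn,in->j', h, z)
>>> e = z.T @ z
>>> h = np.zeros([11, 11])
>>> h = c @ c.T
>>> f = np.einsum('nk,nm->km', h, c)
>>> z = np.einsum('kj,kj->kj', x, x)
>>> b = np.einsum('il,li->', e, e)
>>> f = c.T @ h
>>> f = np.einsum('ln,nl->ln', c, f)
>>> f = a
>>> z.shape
(31, 7)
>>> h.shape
(13, 13)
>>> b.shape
()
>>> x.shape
(31, 7)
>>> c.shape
(13, 2)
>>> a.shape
(31,)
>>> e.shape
(11, 11)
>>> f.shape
(31,)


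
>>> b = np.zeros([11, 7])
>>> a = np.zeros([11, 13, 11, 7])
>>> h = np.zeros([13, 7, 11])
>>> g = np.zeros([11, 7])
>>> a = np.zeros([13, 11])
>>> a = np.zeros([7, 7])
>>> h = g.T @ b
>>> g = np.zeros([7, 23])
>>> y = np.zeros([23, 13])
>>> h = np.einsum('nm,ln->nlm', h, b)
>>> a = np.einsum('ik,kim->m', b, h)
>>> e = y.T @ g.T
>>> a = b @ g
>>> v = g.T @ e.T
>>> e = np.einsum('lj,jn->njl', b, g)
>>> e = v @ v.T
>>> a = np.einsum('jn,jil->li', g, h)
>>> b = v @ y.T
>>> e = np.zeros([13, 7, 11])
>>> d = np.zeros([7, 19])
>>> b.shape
(23, 23)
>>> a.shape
(7, 11)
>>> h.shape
(7, 11, 7)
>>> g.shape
(7, 23)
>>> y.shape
(23, 13)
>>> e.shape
(13, 7, 11)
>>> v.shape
(23, 13)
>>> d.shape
(7, 19)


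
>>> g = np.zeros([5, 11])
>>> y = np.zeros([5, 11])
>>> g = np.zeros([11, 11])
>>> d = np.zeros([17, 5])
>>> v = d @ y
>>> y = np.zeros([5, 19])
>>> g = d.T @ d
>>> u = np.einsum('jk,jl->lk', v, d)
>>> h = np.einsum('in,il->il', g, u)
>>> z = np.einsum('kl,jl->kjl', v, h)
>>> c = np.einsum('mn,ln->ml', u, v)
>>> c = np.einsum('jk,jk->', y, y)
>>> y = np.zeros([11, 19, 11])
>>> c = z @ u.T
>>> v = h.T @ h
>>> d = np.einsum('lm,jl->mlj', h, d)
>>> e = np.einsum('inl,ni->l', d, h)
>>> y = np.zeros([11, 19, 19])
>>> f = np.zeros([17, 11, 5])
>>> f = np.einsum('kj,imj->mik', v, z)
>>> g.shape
(5, 5)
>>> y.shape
(11, 19, 19)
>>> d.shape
(11, 5, 17)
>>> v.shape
(11, 11)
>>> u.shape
(5, 11)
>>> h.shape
(5, 11)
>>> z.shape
(17, 5, 11)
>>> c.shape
(17, 5, 5)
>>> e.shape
(17,)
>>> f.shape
(5, 17, 11)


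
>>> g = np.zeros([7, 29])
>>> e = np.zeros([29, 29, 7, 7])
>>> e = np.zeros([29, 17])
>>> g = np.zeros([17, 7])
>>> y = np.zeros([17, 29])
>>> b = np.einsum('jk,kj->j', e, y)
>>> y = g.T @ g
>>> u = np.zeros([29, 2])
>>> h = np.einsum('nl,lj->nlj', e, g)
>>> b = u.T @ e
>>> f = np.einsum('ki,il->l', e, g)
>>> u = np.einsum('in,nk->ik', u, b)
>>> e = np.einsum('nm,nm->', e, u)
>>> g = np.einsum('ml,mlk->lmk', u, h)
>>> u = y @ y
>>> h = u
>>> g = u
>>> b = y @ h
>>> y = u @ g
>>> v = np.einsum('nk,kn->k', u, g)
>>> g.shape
(7, 7)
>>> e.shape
()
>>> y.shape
(7, 7)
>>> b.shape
(7, 7)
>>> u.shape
(7, 7)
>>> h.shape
(7, 7)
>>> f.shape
(7,)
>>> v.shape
(7,)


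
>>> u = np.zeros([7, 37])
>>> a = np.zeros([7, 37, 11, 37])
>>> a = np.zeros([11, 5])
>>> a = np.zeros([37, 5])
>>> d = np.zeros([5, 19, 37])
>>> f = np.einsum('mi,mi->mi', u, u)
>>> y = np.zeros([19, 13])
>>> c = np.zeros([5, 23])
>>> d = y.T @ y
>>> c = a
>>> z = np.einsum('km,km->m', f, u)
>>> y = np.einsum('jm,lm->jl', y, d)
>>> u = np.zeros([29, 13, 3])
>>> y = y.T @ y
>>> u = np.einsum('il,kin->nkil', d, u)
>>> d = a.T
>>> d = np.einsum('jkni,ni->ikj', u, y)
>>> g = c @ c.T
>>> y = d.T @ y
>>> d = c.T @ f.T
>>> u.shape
(3, 29, 13, 13)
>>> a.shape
(37, 5)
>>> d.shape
(5, 7)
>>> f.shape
(7, 37)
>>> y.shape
(3, 29, 13)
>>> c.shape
(37, 5)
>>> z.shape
(37,)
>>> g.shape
(37, 37)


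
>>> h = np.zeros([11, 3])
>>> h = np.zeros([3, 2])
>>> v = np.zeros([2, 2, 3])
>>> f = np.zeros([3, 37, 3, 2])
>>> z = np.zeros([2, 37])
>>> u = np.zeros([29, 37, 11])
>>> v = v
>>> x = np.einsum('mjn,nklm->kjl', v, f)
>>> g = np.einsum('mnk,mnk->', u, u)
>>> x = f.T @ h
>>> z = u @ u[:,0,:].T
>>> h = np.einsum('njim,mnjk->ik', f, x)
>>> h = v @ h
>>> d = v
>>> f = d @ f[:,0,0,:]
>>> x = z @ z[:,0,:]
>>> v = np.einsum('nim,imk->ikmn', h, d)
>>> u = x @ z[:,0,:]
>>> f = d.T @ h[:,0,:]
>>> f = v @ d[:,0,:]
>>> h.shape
(2, 2, 2)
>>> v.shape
(2, 3, 2, 2)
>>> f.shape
(2, 3, 2, 3)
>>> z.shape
(29, 37, 29)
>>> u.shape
(29, 37, 29)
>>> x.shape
(29, 37, 29)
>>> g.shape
()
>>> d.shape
(2, 2, 3)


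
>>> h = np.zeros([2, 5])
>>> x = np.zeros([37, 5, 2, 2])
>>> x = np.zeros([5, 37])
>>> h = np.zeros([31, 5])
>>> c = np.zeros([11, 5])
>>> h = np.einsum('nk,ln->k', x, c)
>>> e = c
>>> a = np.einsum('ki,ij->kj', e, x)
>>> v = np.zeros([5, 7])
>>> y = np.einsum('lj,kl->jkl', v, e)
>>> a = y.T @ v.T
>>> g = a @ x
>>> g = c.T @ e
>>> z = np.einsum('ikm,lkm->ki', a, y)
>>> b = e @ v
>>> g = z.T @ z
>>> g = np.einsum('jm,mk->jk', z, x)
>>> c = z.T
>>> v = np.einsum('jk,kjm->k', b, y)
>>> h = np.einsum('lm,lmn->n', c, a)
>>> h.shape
(5,)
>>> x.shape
(5, 37)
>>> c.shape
(5, 11)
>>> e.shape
(11, 5)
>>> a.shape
(5, 11, 5)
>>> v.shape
(7,)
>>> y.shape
(7, 11, 5)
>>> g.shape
(11, 37)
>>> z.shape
(11, 5)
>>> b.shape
(11, 7)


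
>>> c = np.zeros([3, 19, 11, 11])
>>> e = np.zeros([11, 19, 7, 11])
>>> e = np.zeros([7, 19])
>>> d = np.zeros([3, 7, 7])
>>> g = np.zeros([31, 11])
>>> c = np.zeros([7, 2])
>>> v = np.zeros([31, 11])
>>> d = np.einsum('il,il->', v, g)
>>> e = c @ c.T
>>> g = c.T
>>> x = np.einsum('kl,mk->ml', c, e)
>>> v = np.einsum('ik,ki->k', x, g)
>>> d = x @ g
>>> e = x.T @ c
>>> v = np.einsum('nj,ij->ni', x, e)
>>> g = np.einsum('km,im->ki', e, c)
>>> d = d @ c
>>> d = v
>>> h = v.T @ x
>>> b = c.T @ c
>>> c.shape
(7, 2)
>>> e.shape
(2, 2)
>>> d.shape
(7, 2)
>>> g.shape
(2, 7)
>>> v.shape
(7, 2)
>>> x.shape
(7, 2)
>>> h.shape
(2, 2)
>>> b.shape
(2, 2)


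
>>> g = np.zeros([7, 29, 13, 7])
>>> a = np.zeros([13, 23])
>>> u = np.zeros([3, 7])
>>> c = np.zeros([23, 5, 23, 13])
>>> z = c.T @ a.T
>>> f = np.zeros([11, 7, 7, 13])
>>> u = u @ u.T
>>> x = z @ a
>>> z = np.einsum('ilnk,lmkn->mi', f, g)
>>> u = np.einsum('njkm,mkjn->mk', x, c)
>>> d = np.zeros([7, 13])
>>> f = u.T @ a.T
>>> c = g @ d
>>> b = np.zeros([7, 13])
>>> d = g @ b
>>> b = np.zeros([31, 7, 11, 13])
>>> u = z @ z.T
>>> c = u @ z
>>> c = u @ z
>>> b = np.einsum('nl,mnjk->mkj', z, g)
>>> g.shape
(7, 29, 13, 7)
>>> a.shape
(13, 23)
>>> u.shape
(29, 29)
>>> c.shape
(29, 11)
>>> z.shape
(29, 11)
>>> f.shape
(5, 13)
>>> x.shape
(13, 23, 5, 23)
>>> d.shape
(7, 29, 13, 13)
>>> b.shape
(7, 7, 13)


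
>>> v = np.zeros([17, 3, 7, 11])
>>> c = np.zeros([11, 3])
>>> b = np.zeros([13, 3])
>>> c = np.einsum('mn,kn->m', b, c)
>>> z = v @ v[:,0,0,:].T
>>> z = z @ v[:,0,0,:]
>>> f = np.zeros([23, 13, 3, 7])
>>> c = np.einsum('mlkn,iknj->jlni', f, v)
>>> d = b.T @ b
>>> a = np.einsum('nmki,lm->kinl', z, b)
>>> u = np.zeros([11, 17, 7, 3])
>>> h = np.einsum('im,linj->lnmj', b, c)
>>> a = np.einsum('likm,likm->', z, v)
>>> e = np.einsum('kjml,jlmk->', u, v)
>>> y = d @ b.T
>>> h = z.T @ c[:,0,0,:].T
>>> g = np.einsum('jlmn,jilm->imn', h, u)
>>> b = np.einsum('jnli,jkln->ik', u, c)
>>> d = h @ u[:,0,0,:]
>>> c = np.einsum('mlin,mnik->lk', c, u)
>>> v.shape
(17, 3, 7, 11)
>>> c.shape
(13, 3)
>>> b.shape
(3, 13)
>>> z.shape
(17, 3, 7, 11)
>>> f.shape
(23, 13, 3, 7)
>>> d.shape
(11, 7, 3, 3)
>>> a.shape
()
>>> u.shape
(11, 17, 7, 3)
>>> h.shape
(11, 7, 3, 11)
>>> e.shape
()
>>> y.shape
(3, 13)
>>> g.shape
(17, 3, 11)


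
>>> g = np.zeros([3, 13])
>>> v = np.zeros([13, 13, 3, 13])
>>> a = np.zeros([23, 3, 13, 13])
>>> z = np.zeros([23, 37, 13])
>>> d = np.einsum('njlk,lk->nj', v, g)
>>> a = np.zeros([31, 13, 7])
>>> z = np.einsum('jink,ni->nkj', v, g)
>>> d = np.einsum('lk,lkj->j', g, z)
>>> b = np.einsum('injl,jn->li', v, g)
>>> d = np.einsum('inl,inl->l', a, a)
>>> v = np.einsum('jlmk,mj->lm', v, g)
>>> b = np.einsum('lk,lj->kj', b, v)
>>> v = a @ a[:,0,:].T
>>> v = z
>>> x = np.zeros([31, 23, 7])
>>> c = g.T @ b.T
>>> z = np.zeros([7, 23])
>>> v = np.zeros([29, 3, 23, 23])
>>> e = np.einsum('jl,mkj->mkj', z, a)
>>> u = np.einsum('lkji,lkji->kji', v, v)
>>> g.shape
(3, 13)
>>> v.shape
(29, 3, 23, 23)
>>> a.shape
(31, 13, 7)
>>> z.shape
(7, 23)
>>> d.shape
(7,)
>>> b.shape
(13, 3)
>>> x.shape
(31, 23, 7)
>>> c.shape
(13, 13)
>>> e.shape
(31, 13, 7)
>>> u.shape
(3, 23, 23)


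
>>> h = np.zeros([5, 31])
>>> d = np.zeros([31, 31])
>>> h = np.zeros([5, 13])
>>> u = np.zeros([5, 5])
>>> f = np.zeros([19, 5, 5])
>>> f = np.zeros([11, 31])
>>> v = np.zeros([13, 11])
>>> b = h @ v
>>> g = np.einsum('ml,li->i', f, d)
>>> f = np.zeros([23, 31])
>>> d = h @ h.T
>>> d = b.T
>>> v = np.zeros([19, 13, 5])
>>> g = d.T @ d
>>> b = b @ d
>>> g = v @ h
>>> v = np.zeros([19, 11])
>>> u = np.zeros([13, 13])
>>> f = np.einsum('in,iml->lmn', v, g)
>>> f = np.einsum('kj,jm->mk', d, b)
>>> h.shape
(5, 13)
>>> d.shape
(11, 5)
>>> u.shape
(13, 13)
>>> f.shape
(5, 11)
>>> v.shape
(19, 11)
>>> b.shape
(5, 5)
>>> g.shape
(19, 13, 13)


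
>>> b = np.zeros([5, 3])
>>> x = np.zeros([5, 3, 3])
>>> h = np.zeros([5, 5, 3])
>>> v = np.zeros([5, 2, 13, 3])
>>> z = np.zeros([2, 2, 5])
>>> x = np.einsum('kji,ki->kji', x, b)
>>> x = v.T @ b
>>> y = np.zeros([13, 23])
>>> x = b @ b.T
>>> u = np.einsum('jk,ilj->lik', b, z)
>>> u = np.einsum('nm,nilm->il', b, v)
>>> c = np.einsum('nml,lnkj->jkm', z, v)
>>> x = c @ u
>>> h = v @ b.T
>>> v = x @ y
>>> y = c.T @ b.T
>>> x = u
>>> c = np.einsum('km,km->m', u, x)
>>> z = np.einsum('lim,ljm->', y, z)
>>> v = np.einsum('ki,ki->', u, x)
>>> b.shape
(5, 3)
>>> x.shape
(2, 13)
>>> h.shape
(5, 2, 13, 5)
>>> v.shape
()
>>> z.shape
()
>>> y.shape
(2, 13, 5)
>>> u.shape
(2, 13)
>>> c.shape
(13,)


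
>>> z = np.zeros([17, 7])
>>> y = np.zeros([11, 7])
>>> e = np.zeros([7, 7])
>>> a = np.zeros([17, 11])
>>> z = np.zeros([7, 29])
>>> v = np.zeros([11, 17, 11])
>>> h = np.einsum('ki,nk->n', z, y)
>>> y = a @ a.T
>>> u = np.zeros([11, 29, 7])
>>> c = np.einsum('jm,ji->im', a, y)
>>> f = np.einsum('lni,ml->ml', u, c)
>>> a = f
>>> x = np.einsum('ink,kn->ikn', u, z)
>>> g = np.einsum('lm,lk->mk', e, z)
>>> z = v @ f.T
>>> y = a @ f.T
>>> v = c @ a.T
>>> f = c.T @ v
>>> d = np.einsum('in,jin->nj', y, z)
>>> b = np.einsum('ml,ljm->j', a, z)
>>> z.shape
(11, 17, 17)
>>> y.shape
(17, 17)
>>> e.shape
(7, 7)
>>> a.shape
(17, 11)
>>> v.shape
(17, 17)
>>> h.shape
(11,)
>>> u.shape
(11, 29, 7)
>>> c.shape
(17, 11)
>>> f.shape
(11, 17)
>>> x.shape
(11, 7, 29)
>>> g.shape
(7, 29)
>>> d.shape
(17, 11)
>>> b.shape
(17,)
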